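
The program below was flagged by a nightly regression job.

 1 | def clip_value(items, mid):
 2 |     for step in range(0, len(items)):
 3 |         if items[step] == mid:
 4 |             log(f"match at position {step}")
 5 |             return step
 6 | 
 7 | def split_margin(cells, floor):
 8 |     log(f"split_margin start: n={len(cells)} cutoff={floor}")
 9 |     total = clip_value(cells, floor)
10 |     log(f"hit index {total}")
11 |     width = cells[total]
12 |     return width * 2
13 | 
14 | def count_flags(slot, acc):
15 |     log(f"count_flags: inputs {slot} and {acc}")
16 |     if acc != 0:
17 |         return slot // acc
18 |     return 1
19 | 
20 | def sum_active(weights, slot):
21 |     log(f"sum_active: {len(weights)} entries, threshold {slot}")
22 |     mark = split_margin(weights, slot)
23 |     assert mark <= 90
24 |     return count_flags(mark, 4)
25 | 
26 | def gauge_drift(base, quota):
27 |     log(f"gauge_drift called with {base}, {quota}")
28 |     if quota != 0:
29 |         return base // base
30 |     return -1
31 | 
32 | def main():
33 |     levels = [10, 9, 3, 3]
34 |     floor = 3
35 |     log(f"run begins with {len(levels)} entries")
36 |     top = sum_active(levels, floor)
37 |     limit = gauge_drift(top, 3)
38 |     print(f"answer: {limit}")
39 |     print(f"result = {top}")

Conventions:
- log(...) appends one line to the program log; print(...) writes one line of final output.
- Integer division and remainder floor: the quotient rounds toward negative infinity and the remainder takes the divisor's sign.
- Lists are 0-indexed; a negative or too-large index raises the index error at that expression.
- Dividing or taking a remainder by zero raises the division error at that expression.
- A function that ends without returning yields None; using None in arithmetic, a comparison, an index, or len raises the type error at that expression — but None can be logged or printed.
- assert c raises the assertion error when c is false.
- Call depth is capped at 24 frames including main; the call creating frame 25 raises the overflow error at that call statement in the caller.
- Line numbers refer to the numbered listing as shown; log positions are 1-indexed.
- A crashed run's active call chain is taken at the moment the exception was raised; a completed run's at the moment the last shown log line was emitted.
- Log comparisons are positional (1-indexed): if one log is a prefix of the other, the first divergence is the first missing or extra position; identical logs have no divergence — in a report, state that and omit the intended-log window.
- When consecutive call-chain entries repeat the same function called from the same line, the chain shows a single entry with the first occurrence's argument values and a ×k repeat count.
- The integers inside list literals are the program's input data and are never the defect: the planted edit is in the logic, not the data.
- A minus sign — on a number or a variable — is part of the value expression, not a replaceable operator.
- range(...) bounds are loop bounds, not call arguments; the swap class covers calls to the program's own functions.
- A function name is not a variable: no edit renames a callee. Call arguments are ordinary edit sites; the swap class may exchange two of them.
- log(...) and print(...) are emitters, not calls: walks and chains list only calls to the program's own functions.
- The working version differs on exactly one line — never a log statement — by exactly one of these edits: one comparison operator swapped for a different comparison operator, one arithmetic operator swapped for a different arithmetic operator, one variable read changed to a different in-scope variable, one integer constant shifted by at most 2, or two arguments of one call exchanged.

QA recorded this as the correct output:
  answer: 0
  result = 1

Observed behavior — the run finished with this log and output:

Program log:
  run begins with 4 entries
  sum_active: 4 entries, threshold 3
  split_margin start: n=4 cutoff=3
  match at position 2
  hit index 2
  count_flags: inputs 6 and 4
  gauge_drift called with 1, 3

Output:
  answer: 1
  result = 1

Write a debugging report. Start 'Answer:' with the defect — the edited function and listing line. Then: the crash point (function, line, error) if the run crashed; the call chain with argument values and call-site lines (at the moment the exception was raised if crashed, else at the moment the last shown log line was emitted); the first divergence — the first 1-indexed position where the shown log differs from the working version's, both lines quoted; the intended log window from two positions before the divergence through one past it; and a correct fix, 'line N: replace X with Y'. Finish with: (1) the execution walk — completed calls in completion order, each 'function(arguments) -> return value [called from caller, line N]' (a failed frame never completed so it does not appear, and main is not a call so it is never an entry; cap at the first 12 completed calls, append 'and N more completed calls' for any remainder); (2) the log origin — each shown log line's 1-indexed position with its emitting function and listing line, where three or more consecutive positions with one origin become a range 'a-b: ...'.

Answer: the defect is in gauge_drift at line 29.
Key observation: Nothing in the log betrays the bug — only the output does.
Call chain: main -> gauge_drift(1, 3) (called at line 37).
First divergence: none (the log streams are identical).
Execution walk:
  clip_value([10, 9, 3, 3], 3) -> 2  [called from split_margin, line 9]
  split_margin([10, 9, 3, 3], 3) -> 6  [called from sum_active, line 22]
  count_flags(6, 4) -> 1  [called from sum_active, line 24]
  sum_active([10, 9, 3, 3], 3) -> 1  [called from main, line 36]
  gauge_drift(1, 3) -> 1  [called from main, line 37]
Log origins:
  1: logged in main at line 35
  2: logged in sum_active at line 21
  3: logged in split_margin at line 8
  4: logged in clip_value at line 4
  5: logged in split_margin at line 10
  6: logged in count_flags at line 15
  7: logged in gauge_drift at line 27
A correct fix: line 29: replace `base // base` with `base // quota`.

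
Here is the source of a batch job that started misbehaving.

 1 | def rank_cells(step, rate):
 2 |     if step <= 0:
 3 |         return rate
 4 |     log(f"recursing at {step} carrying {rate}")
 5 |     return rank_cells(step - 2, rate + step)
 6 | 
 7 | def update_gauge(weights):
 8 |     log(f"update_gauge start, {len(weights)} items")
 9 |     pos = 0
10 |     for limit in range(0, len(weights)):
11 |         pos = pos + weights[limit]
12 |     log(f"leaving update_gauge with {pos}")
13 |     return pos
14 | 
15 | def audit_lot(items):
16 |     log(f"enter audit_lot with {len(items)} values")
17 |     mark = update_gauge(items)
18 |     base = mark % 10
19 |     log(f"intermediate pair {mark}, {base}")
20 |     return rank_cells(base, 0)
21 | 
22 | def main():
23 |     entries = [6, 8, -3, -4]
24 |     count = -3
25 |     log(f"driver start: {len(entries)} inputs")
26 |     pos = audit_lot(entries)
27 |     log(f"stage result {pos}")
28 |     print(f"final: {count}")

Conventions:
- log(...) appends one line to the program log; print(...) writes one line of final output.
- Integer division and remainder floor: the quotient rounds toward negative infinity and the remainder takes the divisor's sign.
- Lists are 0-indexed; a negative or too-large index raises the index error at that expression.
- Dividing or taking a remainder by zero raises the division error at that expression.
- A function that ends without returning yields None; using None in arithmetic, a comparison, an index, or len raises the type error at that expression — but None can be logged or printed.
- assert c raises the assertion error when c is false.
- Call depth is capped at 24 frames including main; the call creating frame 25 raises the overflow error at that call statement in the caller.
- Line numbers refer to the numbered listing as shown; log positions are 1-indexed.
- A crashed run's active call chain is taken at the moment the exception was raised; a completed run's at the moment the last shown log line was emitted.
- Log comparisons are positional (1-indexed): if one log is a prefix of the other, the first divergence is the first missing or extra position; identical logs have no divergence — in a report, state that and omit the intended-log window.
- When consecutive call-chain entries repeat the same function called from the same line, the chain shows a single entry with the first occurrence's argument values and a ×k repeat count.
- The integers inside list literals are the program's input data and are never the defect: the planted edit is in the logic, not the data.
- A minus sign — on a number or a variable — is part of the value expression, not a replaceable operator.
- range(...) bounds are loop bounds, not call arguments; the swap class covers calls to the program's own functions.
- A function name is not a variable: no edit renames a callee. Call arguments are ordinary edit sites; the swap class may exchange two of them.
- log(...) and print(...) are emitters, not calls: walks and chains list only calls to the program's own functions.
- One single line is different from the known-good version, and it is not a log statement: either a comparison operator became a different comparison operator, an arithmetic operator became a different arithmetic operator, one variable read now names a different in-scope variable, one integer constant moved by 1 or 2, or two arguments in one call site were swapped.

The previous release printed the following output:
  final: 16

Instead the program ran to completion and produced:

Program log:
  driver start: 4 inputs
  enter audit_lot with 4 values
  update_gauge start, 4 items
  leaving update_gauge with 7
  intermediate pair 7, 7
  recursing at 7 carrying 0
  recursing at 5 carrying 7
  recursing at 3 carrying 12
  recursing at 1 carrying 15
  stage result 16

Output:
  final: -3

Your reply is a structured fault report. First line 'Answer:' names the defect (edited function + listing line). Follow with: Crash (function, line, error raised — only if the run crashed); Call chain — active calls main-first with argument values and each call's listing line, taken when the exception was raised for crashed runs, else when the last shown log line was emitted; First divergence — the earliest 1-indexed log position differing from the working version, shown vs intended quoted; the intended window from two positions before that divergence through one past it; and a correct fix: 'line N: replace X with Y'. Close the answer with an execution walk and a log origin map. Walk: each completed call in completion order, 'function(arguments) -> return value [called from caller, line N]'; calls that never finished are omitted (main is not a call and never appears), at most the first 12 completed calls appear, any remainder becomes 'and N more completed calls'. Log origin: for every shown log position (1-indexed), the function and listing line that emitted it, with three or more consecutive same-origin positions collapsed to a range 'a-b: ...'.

Answer: the defect is in main at line 28.
The tell: Nothing in the log betrays the bug — only the output does.
Call chain: main.
First divergence: there is none — every log position agrees.
Execution walk:
  update_gauge([6, 8, -3, -4]) -> 7  [called from audit_lot, line 17]
  rank_cells(-1, 16) -> 16  [called from rank_cells, line 5]
  rank_cells(1, 15) -> 16  [called from rank_cells, line 5]
  rank_cells(3, 12) -> 16  [called from rank_cells, line 5]
  rank_cells(5, 7) -> 16  [called from rank_cells, line 5]
  rank_cells(7, 0) -> 16  [called from audit_lot, line 20]
  audit_lot([6, 8, -3, -4]) -> 16  [called from main, line 26]
Origin of each log line:
  1: emitted by main (line 25)
  2: emitted by audit_lot (line 16)
  3: emitted by update_gauge (line 8)
  4: emitted by update_gauge (line 12)
  5: emitted by audit_lot (line 19)
  6-9: emitted by rank_cells (line 4)
  10: emitted by main (line 27)
A correct fix: line 28: replace `count` with `pos`.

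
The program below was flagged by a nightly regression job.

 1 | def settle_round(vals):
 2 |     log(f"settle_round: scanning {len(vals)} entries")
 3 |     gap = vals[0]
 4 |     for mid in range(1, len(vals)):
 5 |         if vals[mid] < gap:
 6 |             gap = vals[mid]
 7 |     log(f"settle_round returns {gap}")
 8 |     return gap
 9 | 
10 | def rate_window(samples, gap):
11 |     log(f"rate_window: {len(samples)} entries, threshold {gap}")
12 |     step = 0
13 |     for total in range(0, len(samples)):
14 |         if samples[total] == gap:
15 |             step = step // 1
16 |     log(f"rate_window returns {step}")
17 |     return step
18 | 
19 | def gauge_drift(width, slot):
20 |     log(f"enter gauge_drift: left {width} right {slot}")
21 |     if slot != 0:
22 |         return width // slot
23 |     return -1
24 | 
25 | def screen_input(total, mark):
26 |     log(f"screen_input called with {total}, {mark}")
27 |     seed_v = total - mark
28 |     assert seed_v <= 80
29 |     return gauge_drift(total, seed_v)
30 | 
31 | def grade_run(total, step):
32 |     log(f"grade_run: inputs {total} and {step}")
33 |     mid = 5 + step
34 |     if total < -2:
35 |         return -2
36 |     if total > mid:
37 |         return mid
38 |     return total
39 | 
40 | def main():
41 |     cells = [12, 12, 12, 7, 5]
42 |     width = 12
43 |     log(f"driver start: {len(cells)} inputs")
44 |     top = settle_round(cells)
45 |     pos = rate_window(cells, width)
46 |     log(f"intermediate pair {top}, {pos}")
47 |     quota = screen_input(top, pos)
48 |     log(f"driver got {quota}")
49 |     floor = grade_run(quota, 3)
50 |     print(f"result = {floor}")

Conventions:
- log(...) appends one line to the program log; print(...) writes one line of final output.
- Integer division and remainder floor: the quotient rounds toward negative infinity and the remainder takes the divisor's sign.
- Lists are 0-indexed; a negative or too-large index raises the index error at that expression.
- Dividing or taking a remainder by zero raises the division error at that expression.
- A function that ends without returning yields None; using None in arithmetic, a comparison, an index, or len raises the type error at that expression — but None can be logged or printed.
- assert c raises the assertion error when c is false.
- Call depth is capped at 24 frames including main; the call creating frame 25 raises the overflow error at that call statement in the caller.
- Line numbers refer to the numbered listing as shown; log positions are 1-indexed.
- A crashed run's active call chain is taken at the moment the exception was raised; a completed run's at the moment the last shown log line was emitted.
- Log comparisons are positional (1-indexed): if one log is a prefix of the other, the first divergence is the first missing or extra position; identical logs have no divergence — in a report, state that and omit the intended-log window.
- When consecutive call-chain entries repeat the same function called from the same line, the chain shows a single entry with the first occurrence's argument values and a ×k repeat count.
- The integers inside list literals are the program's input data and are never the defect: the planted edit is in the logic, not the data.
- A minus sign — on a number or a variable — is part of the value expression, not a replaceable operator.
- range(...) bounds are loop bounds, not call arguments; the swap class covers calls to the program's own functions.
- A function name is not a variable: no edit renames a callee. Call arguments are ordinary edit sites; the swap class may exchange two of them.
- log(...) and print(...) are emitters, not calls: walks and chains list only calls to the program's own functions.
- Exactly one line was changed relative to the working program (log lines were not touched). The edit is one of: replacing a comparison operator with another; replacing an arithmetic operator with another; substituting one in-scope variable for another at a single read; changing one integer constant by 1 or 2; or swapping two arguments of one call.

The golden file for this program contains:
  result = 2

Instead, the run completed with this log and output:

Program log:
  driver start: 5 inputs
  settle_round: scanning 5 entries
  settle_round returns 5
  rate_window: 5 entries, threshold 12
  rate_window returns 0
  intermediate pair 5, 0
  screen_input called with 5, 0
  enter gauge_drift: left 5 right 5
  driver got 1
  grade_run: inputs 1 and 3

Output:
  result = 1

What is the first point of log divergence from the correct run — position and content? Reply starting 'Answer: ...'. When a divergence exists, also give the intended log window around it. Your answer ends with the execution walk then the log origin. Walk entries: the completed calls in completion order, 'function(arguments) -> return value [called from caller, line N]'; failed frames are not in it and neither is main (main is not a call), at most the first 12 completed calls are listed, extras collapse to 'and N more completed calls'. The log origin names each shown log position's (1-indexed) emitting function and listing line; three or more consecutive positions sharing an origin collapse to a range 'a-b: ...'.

Answer: position 5; shown 'rate_window returns 0' vs intended 'rate_window returns 3'.
Intended log window:
  3: settle_round returns 5
  4: rate_window: 5 entries, threshold 12
  5: rate_window returns 3
  6: intermediate pair 5, 3
Execution walk:
  settle_round([12, 12, 12, 7, 5]) -> 5  [called from main, line 44]
  rate_window([12, 12, 12, 7, 5], 12) -> 0  [called from main, line 45]
  gauge_drift(5, 5) -> 1  [called from screen_input, line 29]
  screen_input(5, 0) -> 1  [called from main, line 47]
  grade_run(1, 3) -> 1  [called from main, line 49]
Log line origins:
  1 — main, line 43
  2 — settle_round, line 2
  3 — settle_round, line 7
  4 — rate_window, line 11
  5 — rate_window, line 16
  6 — main, line 46
  7 — screen_input, line 26
  8 — gauge_drift, line 20
  9 — main, line 48
  10 — grade_run, line 32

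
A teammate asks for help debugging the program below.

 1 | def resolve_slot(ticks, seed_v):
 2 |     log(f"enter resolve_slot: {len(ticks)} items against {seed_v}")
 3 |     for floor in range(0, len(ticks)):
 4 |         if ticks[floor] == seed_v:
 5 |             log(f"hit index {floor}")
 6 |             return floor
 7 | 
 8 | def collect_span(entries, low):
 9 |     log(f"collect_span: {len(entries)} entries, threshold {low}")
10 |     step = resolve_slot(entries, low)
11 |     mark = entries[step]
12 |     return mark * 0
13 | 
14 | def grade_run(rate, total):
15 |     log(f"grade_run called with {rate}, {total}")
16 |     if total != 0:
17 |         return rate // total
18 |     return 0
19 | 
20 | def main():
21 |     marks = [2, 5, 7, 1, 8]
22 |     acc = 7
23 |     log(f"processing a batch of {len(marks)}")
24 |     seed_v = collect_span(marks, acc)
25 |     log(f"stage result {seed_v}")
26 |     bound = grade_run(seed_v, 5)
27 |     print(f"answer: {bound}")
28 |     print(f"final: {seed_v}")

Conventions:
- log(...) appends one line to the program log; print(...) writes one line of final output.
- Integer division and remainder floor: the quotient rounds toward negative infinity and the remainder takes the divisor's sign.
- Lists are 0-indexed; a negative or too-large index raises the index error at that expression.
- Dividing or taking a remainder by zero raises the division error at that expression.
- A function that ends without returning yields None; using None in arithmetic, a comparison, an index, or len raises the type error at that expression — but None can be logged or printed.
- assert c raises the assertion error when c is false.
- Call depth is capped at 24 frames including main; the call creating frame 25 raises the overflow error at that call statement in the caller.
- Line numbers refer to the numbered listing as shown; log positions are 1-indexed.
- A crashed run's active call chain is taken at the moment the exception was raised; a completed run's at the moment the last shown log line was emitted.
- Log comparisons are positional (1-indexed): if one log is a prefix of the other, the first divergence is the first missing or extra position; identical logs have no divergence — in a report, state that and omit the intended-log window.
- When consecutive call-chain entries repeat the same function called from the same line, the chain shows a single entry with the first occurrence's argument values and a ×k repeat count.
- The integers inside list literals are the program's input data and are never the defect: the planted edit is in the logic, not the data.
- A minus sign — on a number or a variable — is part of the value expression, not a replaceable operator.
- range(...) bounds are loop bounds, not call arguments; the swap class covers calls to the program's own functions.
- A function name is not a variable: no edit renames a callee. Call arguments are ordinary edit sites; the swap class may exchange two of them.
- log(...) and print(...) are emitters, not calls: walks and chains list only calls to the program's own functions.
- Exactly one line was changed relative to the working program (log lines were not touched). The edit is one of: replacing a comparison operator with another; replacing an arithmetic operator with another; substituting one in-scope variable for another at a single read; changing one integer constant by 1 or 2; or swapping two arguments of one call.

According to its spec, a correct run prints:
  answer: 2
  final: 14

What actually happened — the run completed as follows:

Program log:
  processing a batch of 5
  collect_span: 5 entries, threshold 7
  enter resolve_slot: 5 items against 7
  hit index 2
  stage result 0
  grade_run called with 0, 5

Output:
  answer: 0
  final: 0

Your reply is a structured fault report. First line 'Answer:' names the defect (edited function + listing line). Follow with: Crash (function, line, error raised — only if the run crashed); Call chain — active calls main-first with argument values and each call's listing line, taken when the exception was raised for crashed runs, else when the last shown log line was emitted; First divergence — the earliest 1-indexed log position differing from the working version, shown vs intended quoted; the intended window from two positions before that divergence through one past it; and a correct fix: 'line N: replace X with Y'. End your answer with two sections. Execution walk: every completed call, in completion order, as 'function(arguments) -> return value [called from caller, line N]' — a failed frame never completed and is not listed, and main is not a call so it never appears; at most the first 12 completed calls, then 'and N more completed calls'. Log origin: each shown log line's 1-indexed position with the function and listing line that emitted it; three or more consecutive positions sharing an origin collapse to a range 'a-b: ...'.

Answer: the defect is in collect_span at line 12.
Key fact: At log position 5 the runs split — shown 'stage result 0', but the working version logs 'stage result 14'.
Call chain: main -> grade_run(0, 5) (called at line 26).
First divergence: position 5; shown 'stage result 0' vs intended 'stage result 14'.
Intended log window:
  3: enter resolve_slot: 5 items against 7
  4: hit index 2
  5: stage result 14
  6: grade_run called with 14, 5
Execution walk:
  resolve_slot([2, 5, 7, 1, 8], 7) -> 2  [called from collect_span, line 10]
  collect_span([2, 5, 7, 1, 8], 7) -> 0  [called from main, line 24]
  grade_run(0, 5) -> 0  [called from main, line 26]
Log origins:
  1: emitted by main (line 23)
  2: emitted by collect_span (line 9)
  3: emitted by resolve_slot (line 2)
  4: emitted by resolve_slot (line 5)
  5: emitted by main (line 25)
  6: emitted by grade_run (line 15)
A correct fix: line 12: replace `0` with `2`.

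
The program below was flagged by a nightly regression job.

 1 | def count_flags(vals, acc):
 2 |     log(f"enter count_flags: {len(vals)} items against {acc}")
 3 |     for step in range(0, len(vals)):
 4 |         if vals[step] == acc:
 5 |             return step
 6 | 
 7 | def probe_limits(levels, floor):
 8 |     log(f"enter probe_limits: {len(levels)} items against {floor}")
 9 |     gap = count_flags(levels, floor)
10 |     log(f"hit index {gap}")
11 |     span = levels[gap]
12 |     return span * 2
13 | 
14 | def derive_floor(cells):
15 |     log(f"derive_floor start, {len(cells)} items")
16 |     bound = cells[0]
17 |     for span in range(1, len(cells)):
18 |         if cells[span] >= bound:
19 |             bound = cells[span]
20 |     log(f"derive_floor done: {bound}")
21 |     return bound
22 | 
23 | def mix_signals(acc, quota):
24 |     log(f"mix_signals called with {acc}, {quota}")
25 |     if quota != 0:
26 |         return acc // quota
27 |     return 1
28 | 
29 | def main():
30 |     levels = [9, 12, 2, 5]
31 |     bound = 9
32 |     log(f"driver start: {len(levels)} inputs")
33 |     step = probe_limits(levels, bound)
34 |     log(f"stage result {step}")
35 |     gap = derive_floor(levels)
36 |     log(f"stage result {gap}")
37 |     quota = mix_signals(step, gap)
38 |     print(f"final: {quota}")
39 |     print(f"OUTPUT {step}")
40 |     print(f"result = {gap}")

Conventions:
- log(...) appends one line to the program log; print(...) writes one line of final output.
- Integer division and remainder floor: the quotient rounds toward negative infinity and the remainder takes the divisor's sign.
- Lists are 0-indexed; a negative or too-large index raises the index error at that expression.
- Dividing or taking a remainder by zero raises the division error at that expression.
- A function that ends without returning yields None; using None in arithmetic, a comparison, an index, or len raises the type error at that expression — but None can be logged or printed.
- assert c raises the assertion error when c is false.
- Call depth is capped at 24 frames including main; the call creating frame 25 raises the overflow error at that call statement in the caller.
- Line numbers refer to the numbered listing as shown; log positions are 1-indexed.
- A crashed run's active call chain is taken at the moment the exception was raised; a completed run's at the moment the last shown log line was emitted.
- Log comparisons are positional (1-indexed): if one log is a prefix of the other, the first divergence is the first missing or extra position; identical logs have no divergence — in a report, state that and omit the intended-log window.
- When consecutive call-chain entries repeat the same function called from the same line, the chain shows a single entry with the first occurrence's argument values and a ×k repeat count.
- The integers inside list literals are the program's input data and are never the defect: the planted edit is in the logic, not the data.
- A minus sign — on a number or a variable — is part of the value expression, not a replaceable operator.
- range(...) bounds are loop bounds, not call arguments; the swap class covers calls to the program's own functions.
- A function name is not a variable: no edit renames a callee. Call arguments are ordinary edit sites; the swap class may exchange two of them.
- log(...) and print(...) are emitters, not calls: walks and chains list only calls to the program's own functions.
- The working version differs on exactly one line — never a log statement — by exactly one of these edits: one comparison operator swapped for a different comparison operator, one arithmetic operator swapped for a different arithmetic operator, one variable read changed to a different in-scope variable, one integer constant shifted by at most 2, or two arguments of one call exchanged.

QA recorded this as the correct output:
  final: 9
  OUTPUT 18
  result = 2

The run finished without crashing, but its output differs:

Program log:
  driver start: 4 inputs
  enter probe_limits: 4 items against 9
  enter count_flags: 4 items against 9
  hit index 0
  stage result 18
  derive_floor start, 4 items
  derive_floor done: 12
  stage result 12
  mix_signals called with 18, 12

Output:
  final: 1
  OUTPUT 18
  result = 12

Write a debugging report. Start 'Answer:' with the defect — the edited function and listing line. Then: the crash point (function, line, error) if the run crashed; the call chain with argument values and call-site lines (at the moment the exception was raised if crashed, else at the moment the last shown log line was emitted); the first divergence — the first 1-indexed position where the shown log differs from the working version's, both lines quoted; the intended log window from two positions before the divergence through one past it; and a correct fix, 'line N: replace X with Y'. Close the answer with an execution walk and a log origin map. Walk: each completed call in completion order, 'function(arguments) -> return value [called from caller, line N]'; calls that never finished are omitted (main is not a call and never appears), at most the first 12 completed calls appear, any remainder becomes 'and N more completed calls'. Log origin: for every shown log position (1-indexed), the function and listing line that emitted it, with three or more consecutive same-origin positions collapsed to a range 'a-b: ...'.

Answer: the defect is in derive_floor at line 18.
Core observation: Log line 7 is where behavior first shows: 'derive_floor done: 12' appears instead of 'derive_floor done: 2'.
Call chain: main -> mix_signals(18, 12) (called at line 37).
First divergence: position 7 — shown 'derive_floor done: 12', intended 'derive_floor done: 2'.
Intended log window:
  5: stage result 18
  6: derive_floor start, 4 items
  7: derive_floor done: 2
  8: stage result 2
Execution walk:
  count_flags([9, 12, 2, 5], 9) -> 0  [called from probe_limits, line 9]
  probe_limits([9, 12, 2, 5], 9) -> 18  [called from main, line 33]
  derive_floor([9, 12, 2, 5]) -> 12  [called from main, line 35]
  mix_signals(18, 12) -> 1  [called from main, line 37]
Log line origins:
  1 — main, line 32
  2 — probe_limits, line 8
  3 — count_flags, line 2
  4 — probe_limits, line 10
  5 — main, line 34
  6 — derive_floor, line 15
  7 — derive_floor, line 20
  8 — main, line 36
  9 — mix_signals, line 24
A correct fix: line 18: replace `>=` with `<`.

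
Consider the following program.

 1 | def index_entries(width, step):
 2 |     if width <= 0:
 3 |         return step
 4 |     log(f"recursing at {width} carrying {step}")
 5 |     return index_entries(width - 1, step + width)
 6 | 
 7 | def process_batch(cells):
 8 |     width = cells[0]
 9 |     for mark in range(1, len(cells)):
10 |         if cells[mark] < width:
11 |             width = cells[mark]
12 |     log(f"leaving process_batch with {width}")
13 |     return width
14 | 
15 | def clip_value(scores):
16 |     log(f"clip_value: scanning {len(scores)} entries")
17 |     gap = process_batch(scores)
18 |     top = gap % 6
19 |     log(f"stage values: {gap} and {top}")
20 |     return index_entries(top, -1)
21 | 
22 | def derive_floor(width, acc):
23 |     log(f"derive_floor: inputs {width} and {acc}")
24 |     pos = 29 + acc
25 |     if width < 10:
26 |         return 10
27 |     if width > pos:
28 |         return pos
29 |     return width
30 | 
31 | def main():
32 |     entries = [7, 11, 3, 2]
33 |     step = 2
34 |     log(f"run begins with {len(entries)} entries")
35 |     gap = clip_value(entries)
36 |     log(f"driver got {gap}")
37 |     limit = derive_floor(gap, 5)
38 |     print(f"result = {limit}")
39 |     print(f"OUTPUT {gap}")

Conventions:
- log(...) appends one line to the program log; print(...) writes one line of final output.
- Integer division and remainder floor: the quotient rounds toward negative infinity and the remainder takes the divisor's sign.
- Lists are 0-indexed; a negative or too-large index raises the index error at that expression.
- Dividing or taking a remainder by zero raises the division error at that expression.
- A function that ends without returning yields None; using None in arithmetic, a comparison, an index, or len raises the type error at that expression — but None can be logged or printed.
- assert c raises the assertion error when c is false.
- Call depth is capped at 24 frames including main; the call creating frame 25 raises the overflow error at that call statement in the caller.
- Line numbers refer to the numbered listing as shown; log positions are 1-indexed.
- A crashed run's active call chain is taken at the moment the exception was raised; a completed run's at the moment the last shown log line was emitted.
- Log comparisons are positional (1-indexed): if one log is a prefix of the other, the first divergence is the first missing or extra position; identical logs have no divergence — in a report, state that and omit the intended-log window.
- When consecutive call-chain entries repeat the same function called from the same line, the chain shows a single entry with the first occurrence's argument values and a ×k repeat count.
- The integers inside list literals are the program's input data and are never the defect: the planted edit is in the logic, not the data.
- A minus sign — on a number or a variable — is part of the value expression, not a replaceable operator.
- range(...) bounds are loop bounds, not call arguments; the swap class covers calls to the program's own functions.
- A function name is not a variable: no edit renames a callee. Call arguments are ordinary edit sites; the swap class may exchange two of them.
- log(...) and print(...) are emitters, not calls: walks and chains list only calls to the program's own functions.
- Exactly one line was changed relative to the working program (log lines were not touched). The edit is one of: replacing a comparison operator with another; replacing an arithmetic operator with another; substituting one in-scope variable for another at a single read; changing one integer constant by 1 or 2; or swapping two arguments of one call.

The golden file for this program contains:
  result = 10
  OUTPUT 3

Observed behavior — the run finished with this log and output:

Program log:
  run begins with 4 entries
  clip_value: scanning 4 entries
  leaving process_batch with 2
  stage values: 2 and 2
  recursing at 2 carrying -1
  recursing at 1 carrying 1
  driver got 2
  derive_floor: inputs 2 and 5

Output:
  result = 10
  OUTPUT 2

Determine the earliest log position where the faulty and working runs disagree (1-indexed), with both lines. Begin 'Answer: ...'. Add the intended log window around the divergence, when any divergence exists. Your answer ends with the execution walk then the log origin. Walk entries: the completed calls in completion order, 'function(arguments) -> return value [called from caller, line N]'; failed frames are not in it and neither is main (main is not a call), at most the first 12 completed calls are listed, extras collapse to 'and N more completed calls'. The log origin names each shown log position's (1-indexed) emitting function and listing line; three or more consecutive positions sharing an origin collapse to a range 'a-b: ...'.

Answer: position 5 — the shown line 'recursing at 2 carrying -1' should read 'recursing at 2 carrying 0'.
Intended log window:
  3: leaving process_batch with 2
  4: stage values: 2 and 2
  5: recursing at 2 carrying 0
  6: recursing at 1 carrying 2
Execution walk:
  process_batch([7, 11, 3, 2]) -> 2  [called from clip_value, line 17]
  index_entries(0, 2) -> 2  [called from index_entries, line 5]
  index_entries(1, 1) -> 2  [called from index_entries, line 5]
  index_entries(2, -1) -> 2  [called from clip_value, line 20]
  clip_value([7, 11, 3, 2]) -> 2  [called from main, line 35]
  derive_floor(2, 5) -> 10  [called from main, line 37]
Log line origins:
  1: logged in main at line 34
  2: logged in clip_value at line 16
  3: logged in process_batch at line 12
  4: logged in clip_value at line 19
  5: logged in index_entries at line 4
  6: logged in index_entries at line 4
  7: logged in main at line 36
  8: logged in derive_floor at line 23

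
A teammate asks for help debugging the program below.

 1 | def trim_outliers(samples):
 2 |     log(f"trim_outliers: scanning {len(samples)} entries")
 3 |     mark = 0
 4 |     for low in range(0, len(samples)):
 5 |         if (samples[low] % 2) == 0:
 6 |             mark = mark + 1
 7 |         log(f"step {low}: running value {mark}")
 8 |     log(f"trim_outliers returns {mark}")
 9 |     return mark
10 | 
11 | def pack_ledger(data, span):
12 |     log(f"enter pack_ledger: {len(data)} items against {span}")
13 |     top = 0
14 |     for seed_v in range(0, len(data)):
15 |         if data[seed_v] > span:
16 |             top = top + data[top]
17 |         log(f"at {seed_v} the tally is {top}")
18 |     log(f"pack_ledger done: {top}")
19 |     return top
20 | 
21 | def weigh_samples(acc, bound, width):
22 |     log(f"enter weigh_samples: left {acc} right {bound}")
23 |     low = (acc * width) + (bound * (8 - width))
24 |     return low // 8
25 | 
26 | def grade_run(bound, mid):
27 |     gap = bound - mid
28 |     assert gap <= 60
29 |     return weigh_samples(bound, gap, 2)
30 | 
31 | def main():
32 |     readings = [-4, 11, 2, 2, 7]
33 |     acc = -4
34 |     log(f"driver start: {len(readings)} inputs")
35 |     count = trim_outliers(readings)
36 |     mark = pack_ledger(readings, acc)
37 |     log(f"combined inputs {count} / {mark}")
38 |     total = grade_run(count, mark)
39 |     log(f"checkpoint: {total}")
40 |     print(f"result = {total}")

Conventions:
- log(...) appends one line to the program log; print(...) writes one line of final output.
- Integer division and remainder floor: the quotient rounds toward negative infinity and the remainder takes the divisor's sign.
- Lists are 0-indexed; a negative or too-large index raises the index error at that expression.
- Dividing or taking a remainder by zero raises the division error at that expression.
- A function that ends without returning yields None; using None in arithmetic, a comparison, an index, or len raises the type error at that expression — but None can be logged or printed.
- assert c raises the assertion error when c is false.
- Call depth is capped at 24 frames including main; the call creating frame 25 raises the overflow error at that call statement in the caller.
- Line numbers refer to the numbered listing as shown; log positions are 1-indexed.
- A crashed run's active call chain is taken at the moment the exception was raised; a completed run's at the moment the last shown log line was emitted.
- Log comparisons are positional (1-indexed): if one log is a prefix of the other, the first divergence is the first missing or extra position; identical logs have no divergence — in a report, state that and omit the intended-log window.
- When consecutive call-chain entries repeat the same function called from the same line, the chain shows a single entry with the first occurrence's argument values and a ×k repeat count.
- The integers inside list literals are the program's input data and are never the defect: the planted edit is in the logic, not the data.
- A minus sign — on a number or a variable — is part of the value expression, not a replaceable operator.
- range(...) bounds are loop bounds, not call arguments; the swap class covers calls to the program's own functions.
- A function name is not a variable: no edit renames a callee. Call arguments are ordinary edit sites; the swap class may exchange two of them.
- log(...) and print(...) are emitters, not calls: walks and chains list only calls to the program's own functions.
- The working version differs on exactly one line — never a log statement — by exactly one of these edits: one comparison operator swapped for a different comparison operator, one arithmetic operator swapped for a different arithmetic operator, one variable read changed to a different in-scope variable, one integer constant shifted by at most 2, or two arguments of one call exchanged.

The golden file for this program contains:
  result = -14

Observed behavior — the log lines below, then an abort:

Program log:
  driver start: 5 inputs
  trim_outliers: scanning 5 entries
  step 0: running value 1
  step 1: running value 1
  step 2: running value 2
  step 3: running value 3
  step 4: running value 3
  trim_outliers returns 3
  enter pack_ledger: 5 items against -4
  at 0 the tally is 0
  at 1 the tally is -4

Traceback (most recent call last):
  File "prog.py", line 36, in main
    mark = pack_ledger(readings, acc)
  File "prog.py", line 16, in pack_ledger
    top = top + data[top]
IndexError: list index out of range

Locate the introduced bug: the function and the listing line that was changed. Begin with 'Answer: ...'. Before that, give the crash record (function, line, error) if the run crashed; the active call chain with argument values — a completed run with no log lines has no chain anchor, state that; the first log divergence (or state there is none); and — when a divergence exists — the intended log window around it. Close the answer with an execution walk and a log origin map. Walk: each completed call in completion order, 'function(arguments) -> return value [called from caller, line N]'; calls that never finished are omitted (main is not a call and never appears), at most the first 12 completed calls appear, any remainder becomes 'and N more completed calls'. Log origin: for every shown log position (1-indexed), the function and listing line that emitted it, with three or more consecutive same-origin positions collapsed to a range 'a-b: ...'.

Answer: the defect is in pack_ledger at line 16.
Key observation: The earliest visible damage is log position 11 — 'at 1 the tally is -4' rather than the intended 'at 1 the tally is 11'.
Crash: pack_ledger, line 16, IndexError.
Call chain: main -> pack_ledger([-4, 11, 2, 2, 7], -4) (called at line 36).
First divergence: position 11 — the shown line 'at 1 the tally is -4' should read 'at 1 the tally is 11'.
Intended log window:
  9: enter pack_ledger: 5 items against -4
  10: at 0 the tally is 0
  11: at 1 the tally is 11
  12: at 2 the tally is 13
Execution walk:
  trim_outliers([-4, 11, 2, 2, 7]) -> 3  [called from main, line 35]
Log origin:
  1: from main, line 34
  2: from trim_outliers, line 2
  3-7: from trim_outliers, line 7
  8: from trim_outliers, line 8
  9: from pack_ledger, line 12
  10: from pack_ledger, line 17
  11: from pack_ledger, line 17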